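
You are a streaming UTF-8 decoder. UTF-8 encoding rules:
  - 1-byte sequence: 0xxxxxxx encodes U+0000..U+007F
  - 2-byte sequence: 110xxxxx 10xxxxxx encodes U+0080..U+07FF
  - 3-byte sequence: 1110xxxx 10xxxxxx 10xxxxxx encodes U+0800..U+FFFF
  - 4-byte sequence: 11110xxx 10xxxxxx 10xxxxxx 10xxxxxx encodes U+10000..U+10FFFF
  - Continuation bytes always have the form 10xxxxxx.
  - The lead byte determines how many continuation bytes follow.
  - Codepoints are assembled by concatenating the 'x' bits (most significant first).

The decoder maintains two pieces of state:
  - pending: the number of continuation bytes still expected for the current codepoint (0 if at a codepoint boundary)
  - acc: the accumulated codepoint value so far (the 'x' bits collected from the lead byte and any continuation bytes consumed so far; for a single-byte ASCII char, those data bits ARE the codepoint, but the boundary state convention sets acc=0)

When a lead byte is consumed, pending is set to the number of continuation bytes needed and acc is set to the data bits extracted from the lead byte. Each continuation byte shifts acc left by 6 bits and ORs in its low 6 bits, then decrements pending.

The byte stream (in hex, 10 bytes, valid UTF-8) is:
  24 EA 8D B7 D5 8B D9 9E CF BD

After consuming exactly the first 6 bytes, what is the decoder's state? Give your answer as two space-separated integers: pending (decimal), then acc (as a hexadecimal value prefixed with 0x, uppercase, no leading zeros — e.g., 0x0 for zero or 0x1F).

Byte[0]=24: 1-byte. pending=0, acc=0x0
Byte[1]=EA: 3-byte lead. pending=2, acc=0xA
Byte[2]=8D: continuation. acc=(acc<<6)|0x0D=0x28D, pending=1
Byte[3]=B7: continuation. acc=(acc<<6)|0x37=0xA377, pending=0
Byte[4]=D5: 2-byte lead. pending=1, acc=0x15
Byte[5]=8B: continuation. acc=(acc<<6)|0x0B=0x54B, pending=0

Answer: 0 0x54B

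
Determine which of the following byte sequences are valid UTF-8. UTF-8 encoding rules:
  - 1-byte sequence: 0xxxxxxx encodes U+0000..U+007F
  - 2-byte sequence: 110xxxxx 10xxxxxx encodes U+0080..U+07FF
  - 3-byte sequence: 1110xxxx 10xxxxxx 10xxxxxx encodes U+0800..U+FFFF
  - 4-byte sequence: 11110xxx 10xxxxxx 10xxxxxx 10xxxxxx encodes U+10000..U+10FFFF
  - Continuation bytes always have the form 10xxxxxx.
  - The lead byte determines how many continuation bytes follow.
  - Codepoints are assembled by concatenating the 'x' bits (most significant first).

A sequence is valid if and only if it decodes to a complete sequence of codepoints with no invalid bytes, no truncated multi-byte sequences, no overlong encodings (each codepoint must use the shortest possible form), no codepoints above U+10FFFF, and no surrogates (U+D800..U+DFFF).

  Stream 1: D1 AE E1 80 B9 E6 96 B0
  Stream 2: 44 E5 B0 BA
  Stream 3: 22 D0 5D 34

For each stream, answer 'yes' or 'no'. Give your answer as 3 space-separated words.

Stream 1: decodes cleanly. VALID
Stream 2: decodes cleanly. VALID
Stream 3: error at byte offset 2. INVALID

Answer: yes yes no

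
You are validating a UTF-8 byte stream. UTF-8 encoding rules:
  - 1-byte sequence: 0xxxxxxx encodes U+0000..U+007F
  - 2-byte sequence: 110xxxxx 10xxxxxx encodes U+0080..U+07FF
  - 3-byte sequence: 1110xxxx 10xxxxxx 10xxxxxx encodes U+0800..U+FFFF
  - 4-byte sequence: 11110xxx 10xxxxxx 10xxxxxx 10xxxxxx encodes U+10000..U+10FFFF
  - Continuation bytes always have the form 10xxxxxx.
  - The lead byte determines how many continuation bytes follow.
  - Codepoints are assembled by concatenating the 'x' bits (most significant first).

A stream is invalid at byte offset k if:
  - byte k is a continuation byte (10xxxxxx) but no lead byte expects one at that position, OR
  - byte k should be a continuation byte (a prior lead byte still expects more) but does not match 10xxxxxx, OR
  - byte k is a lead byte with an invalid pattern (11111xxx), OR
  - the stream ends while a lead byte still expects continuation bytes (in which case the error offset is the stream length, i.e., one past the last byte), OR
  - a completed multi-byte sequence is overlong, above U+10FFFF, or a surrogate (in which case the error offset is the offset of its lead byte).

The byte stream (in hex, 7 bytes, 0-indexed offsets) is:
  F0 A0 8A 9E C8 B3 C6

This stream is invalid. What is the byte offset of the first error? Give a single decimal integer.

Byte[0]=F0: 4-byte lead, need 3 cont bytes. acc=0x0
Byte[1]=A0: continuation. acc=(acc<<6)|0x20=0x20
Byte[2]=8A: continuation. acc=(acc<<6)|0x0A=0x80A
Byte[3]=9E: continuation. acc=(acc<<6)|0x1E=0x2029E
Completed: cp=U+2029E (starts at byte 0)
Byte[4]=C8: 2-byte lead, need 1 cont bytes. acc=0x8
Byte[5]=B3: continuation. acc=(acc<<6)|0x33=0x233
Completed: cp=U+0233 (starts at byte 4)
Byte[6]=C6: 2-byte lead, need 1 cont bytes. acc=0x6
Byte[7]: stream ended, expected continuation. INVALID

Answer: 7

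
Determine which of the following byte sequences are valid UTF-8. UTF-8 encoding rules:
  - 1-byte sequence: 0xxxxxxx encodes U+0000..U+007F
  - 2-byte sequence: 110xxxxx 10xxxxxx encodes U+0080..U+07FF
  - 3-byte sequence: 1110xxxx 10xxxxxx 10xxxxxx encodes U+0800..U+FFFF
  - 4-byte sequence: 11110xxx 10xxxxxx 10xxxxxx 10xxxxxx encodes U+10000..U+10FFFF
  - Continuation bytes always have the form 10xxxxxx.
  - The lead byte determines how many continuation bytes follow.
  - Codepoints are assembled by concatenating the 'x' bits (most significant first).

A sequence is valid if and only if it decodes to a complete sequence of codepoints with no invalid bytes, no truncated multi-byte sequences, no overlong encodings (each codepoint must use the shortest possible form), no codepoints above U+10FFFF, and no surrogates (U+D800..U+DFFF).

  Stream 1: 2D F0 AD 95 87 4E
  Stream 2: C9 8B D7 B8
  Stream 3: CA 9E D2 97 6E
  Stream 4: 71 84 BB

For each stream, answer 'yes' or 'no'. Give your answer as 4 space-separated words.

Answer: yes yes yes no

Derivation:
Stream 1: decodes cleanly. VALID
Stream 2: decodes cleanly. VALID
Stream 3: decodes cleanly. VALID
Stream 4: error at byte offset 1. INVALID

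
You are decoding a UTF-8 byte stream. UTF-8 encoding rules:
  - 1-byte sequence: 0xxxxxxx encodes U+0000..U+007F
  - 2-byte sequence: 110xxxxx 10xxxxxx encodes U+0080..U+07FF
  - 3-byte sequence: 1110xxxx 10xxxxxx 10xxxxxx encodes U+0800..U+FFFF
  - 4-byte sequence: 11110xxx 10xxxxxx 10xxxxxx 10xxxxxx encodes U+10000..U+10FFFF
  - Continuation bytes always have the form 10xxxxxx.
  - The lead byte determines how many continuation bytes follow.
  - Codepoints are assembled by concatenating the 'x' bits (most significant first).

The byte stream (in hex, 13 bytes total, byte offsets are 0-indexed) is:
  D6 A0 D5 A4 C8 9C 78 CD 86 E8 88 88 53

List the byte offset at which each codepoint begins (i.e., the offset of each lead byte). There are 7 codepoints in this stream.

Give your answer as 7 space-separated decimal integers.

Byte[0]=D6: 2-byte lead, need 1 cont bytes. acc=0x16
Byte[1]=A0: continuation. acc=(acc<<6)|0x20=0x5A0
Completed: cp=U+05A0 (starts at byte 0)
Byte[2]=D5: 2-byte lead, need 1 cont bytes. acc=0x15
Byte[3]=A4: continuation. acc=(acc<<6)|0x24=0x564
Completed: cp=U+0564 (starts at byte 2)
Byte[4]=C8: 2-byte lead, need 1 cont bytes. acc=0x8
Byte[5]=9C: continuation. acc=(acc<<6)|0x1C=0x21C
Completed: cp=U+021C (starts at byte 4)
Byte[6]=78: 1-byte ASCII. cp=U+0078
Byte[7]=CD: 2-byte lead, need 1 cont bytes. acc=0xD
Byte[8]=86: continuation. acc=(acc<<6)|0x06=0x346
Completed: cp=U+0346 (starts at byte 7)
Byte[9]=E8: 3-byte lead, need 2 cont bytes. acc=0x8
Byte[10]=88: continuation. acc=(acc<<6)|0x08=0x208
Byte[11]=88: continuation. acc=(acc<<6)|0x08=0x8208
Completed: cp=U+8208 (starts at byte 9)
Byte[12]=53: 1-byte ASCII. cp=U+0053

Answer: 0 2 4 6 7 9 12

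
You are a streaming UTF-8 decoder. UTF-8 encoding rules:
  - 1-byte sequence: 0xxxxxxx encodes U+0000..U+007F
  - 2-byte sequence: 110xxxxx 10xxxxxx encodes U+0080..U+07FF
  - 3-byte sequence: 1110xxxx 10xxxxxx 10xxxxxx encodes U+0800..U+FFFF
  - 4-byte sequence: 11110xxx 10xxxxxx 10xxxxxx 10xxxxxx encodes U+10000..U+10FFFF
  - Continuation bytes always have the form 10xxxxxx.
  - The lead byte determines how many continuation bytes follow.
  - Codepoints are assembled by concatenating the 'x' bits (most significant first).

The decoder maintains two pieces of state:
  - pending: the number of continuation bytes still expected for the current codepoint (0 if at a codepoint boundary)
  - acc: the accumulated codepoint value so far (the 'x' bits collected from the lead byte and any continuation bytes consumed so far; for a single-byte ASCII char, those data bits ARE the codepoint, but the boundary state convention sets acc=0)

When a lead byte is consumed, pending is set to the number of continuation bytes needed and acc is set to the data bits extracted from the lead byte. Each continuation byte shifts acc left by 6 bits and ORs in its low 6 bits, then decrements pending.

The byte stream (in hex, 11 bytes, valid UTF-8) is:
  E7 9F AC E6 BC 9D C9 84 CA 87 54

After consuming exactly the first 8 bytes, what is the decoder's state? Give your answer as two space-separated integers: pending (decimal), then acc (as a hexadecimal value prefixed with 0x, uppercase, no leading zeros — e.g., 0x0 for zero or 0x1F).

Byte[0]=E7: 3-byte lead. pending=2, acc=0x7
Byte[1]=9F: continuation. acc=(acc<<6)|0x1F=0x1DF, pending=1
Byte[2]=AC: continuation. acc=(acc<<6)|0x2C=0x77EC, pending=0
Byte[3]=E6: 3-byte lead. pending=2, acc=0x6
Byte[4]=BC: continuation. acc=(acc<<6)|0x3C=0x1BC, pending=1
Byte[5]=9D: continuation. acc=(acc<<6)|0x1D=0x6F1D, pending=0
Byte[6]=C9: 2-byte lead. pending=1, acc=0x9
Byte[7]=84: continuation. acc=(acc<<6)|0x04=0x244, pending=0

Answer: 0 0x244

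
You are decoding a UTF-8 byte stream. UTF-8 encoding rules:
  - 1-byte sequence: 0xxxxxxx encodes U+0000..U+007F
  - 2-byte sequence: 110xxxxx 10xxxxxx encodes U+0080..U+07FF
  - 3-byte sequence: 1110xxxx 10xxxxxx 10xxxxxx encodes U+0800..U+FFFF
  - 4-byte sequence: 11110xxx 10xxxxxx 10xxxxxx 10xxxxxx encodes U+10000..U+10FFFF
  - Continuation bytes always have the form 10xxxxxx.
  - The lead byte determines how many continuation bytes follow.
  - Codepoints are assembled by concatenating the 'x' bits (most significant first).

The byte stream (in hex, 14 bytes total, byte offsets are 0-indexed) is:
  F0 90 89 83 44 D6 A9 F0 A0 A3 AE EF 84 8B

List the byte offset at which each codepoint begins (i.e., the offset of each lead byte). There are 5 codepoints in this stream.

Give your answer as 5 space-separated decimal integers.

Byte[0]=F0: 4-byte lead, need 3 cont bytes. acc=0x0
Byte[1]=90: continuation. acc=(acc<<6)|0x10=0x10
Byte[2]=89: continuation. acc=(acc<<6)|0x09=0x409
Byte[3]=83: continuation. acc=(acc<<6)|0x03=0x10243
Completed: cp=U+10243 (starts at byte 0)
Byte[4]=44: 1-byte ASCII. cp=U+0044
Byte[5]=D6: 2-byte lead, need 1 cont bytes. acc=0x16
Byte[6]=A9: continuation. acc=(acc<<6)|0x29=0x5A9
Completed: cp=U+05A9 (starts at byte 5)
Byte[7]=F0: 4-byte lead, need 3 cont bytes. acc=0x0
Byte[8]=A0: continuation. acc=(acc<<6)|0x20=0x20
Byte[9]=A3: continuation. acc=(acc<<6)|0x23=0x823
Byte[10]=AE: continuation. acc=(acc<<6)|0x2E=0x208EE
Completed: cp=U+208EE (starts at byte 7)
Byte[11]=EF: 3-byte lead, need 2 cont bytes. acc=0xF
Byte[12]=84: continuation. acc=(acc<<6)|0x04=0x3C4
Byte[13]=8B: continuation. acc=(acc<<6)|0x0B=0xF10B
Completed: cp=U+F10B (starts at byte 11)

Answer: 0 4 5 7 11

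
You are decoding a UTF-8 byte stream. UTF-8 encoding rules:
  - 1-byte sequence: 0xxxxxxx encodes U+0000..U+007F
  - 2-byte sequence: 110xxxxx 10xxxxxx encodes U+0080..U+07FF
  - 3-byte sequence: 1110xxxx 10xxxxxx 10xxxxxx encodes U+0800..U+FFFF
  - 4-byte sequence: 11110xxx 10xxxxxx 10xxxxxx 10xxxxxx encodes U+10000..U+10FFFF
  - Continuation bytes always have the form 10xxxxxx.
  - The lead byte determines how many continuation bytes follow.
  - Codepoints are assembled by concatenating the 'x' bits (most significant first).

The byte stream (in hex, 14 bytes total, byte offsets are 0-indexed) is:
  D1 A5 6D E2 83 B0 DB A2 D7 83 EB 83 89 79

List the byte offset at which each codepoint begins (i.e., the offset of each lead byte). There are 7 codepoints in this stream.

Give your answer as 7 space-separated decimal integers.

Byte[0]=D1: 2-byte lead, need 1 cont bytes. acc=0x11
Byte[1]=A5: continuation. acc=(acc<<6)|0x25=0x465
Completed: cp=U+0465 (starts at byte 0)
Byte[2]=6D: 1-byte ASCII. cp=U+006D
Byte[3]=E2: 3-byte lead, need 2 cont bytes. acc=0x2
Byte[4]=83: continuation. acc=(acc<<6)|0x03=0x83
Byte[5]=B0: continuation. acc=(acc<<6)|0x30=0x20F0
Completed: cp=U+20F0 (starts at byte 3)
Byte[6]=DB: 2-byte lead, need 1 cont bytes. acc=0x1B
Byte[7]=A2: continuation. acc=(acc<<6)|0x22=0x6E2
Completed: cp=U+06E2 (starts at byte 6)
Byte[8]=D7: 2-byte lead, need 1 cont bytes. acc=0x17
Byte[9]=83: continuation. acc=(acc<<6)|0x03=0x5C3
Completed: cp=U+05C3 (starts at byte 8)
Byte[10]=EB: 3-byte lead, need 2 cont bytes. acc=0xB
Byte[11]=83: continuation. acc=(acc<<6)|0x03=0x2C3
Byte[12]=89: continuation. acc=(acc<<6)|0x09=0xB0C9
Completed: cp=U+B0C9 (starts at byte 10)
Byte[13]=79: 1-byte ASCII. cp=U+0079

Answer: 0 2 3 6 8 10 13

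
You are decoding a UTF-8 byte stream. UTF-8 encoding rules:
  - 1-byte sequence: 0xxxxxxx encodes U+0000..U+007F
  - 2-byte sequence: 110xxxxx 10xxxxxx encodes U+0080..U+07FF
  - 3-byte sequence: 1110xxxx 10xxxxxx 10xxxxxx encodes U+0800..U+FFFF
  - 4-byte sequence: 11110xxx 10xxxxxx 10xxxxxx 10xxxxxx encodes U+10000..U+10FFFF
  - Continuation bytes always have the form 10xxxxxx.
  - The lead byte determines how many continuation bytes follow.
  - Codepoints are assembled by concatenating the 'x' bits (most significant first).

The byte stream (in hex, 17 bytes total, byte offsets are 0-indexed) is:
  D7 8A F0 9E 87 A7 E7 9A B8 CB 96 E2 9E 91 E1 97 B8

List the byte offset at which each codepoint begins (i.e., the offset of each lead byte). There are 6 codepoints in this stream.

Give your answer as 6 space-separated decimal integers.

Answer: 0 2 6 9 11 14

Derivation:
Byte[0]=D7: 2-byte lead, need 1 cont bytes. acc=0x17
Byte[1]=8A: continuation. acc=(acc<<6)|0x0A=0x5CA
Completed: cp=U+05CA (starts at byte 0)
Byte[2]=F0: 4-byte lead, need 3 cont bytes. acc=0x0
Byte[3]=9E: continuation. acc=(acc<<6)|0x1E=0x1E
Byte[4]=87: continuation. acc=(acc<<6)|0x07=0x787
Byte[5]=A7: continuation. acc=(acc<<6)|0x27=0x1E1E7
Completed: cp=U+1E1E7 (starts at byte 2)
Byte[6]=E7: 3-byte lead, need 2 cont bytes. acc=0x7
Byte[7]=9A: continuation. acc=(acc<<6)|0x1A=0x1DA
Byte[8]=B8: continuation. acc=(acc<<6)|0x38=0x76B8
Completed: cp=U+76B8 (starts at byte 6)
Byte[9]=CB: 2-byte lead, need 1 cont bytes. acc=0xB
Byte[10]=96: continuation. acc=(acc<<6)|0x16=0x2D6
Completed: cp=U+02D6 (starts at byte 9)
Byte[11]=E2: 3-byte lead, need 2 cont bytes. acc=0x2
Byte[12]=9E: continuation. acc=(acc<<6)|0x1E=0x9E
Byte[13]=91: continuation. acc=(acc<<6)|0x11=0x2791
Completed: cp=U+2791 (starts at byte 11)
Byte[14]=E1: 3-byte lead, need 2 cont bytes. acc=0x1
Byte[15]=97: continuation. acc=(acc<<6)|0x17=0x57
Byte[16]=B8: continuation. acc=(acc<<6)|0x38=0x15F8
Completed: cp=U+15F8 (starts at byte 14)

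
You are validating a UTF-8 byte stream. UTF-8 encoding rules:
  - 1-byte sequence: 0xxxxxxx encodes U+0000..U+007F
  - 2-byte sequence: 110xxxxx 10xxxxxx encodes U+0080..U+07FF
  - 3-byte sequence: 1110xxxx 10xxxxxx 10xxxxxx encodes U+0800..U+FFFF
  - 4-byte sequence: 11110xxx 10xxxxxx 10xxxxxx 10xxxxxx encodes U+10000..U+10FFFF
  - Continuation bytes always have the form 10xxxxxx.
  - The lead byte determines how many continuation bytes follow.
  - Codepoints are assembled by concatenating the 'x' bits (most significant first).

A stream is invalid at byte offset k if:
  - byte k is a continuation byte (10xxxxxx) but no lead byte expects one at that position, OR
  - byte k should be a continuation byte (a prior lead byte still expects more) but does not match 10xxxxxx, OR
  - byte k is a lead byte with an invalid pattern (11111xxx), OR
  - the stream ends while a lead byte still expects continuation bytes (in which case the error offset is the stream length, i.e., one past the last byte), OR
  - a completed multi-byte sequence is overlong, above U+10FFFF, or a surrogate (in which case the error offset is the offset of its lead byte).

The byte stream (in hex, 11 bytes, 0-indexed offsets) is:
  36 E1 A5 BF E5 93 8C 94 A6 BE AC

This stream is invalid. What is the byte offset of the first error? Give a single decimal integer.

Answer: 7

Derivation:
Byte[0]=36: 1-byte ASCII. cp=U+0036
Byte[1]=E1: 3-byte lead, need 2 cont bytes. acc=0x1
Byte[2]=A5: continuation. acc=(acc<<6)|0x25=0x65
Byte[3]=BF: continuation. acc=(acc<<6)|0x3F=0x197F
Completed: cp=U+197F (starts at byte 1)
Byte[4]=E5: 3-byte lead, need 2 cont bytes. acc=0x5
Byte[5]=93: continuation. acc=(acc<<6)|0x13=0x153
Byte[6]=8C: continuation. acc=(acc<<6)|0x0C=0x54CC
Completed: cp=U+54CC (starts at byte 4)
Byte[7]=94: INVALID lead byte (not 0xxx/110x/1110/11110)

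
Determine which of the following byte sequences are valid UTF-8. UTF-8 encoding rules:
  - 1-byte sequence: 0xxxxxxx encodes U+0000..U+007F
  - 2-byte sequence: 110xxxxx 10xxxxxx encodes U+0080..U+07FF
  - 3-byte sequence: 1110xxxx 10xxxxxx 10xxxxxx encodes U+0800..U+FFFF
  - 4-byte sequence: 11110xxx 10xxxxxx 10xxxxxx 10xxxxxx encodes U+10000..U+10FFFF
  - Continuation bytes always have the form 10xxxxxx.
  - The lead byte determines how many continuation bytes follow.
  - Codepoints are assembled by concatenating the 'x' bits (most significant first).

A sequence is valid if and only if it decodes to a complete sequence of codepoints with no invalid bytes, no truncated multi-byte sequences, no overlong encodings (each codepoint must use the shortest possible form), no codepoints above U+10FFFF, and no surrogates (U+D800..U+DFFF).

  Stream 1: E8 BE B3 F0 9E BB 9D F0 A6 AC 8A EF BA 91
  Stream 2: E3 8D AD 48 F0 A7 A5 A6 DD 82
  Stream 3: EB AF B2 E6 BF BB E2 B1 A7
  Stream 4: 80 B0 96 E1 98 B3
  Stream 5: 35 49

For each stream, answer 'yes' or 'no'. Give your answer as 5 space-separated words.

Answer: yes yes yes no yes

Derivation:
Stream 1: decodes cleanly. VALID
Stream 2: decodes cleanly. VALID
Stream 3: decodes cleanly. VALID
Stream 4: error at byte offset 0. INVALID
Stream 5: decodes cleanly. VALID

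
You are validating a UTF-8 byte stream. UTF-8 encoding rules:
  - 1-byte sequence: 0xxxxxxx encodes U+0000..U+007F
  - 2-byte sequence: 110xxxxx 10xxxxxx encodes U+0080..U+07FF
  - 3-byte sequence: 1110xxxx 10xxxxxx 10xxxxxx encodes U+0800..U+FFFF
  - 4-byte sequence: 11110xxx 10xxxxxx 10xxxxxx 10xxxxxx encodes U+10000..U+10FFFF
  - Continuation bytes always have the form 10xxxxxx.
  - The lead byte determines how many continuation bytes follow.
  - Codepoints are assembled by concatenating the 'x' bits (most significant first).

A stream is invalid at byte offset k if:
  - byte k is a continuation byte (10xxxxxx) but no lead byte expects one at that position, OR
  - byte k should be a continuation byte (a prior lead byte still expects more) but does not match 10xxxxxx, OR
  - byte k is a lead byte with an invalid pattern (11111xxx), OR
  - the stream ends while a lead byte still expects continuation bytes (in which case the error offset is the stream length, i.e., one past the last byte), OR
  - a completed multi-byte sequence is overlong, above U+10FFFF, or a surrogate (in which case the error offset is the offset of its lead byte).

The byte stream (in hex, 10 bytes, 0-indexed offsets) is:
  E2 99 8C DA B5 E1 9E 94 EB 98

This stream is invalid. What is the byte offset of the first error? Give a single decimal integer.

Answer: 10

Derivation:
Byte[0]=E2: 3-byte lead, need 2 cont bytes. acc=0x2
Byte[1]=99: continuation. acc=(acc<<6)|0x19=0x99
Byte[2]=8C: continuation. acc=(acc<<6)|0x0C=0x264C
Completed: cp=U+264C (starts at byte 0)
Byte[3]=DA: 2-byte lead, need 1 cont bytes. acc=0x1A
Byte[4]=B5: continuation. acc=(acc<<6)|0x35=0x6B5
Completed: cp=U+06B5 (starts at byte 3)
Byte[5]=E1: 3-byte lead, need 2 cont bytes. acc=0x1
Byte[6]=9E: continuation. acc=(acc<<6)|0x1E=0x5E
Byte[7]=94: continuation. acc=(acc<<6)|0x14=0x1794
Completed: cp=U+1794 (starts at byte 5)
Byte[8]=EB: 3-byte lead, need 2 cont bytes. acc=0xB
Byte[9]=98: continuation. acc=(acc<<6)|0x18=0x2D8
Byte[10]: stream ended, expected continuation. INVALID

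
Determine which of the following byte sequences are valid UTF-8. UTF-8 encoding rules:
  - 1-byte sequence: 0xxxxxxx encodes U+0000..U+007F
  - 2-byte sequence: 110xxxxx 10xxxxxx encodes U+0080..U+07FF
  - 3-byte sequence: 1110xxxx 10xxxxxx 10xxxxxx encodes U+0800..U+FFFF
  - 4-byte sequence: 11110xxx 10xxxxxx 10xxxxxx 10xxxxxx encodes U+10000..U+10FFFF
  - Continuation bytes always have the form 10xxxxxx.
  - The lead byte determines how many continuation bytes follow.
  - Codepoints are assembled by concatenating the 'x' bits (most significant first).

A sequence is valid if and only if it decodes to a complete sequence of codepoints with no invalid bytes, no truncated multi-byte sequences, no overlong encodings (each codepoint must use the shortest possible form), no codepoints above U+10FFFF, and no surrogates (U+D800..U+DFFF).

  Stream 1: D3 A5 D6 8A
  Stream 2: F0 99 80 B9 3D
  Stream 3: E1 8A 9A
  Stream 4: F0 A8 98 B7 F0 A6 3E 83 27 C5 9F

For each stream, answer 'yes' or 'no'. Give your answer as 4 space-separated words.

Stream 1: decodes cleanly. VALID
Stream 2: decodes cleanly. VALID
Stream 3: decodes cleanly. VALID
Stream 4: error at byte offset 6. INVALID

Answer: yes yes yes no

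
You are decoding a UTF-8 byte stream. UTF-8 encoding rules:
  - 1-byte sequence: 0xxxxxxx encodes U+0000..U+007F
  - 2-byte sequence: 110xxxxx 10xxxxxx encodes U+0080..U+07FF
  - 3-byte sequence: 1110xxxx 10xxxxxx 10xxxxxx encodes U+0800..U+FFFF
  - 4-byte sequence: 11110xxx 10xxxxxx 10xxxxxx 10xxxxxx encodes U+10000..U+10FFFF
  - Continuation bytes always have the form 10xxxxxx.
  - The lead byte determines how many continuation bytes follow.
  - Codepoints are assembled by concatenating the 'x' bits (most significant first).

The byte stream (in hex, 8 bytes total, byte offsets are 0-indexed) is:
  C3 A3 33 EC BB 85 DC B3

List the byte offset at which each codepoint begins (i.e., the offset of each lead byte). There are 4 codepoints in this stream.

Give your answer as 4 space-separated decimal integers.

Answer: 0 2 3 6

Derivation:
Byte[0]=C3: 2-byte lead, need 1 cont bytes. acc=0x3
Byte[1]=A3: continuation. acc=(acc<<6)|0x23=0xE3
Completed: cp=U+00E3 (starts at byte 0)
Byte[2]=33: 1-byte ASCII. cp=U+0033
Byte[3]=EC: 3-byte lead, need 2 cont bytes. acc=0xC
Byte[4]=BB: continuation. acc=(acc<<6)|0x3B=0x33B
Byte[5]=85: continuation. acc=(acc<<6)|0x05=0xCEC5
Completed: cp=U+CEC5 (starts at byte 3)
Byte[6]=DC: 2-byte lead, need 1 cont bytes. acc=0x1C
Byte[7]=B3: continuation. acc=(acc<<6)|0x33=0x733
Completed: cp=U+0733 (starts at byte 6)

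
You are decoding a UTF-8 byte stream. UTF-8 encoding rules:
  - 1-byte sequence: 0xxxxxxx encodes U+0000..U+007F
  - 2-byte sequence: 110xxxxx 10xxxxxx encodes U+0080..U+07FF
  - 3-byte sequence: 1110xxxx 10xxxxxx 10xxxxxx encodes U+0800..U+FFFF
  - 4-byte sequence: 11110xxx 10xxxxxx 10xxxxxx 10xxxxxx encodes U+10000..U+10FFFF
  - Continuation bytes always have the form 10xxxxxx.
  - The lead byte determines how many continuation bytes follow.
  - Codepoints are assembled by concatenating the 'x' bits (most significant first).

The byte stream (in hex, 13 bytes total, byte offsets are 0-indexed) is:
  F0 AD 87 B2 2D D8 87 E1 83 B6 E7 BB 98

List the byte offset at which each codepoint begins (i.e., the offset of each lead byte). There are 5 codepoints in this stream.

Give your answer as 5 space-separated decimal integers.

Answer: 0 4 5 7 10

Derivation:
Byte[0]=F0: 4-byte lead, need 3 cont bytes. acc=0x0
Byte[1]=AD: continuation. acc=(acc<<6)|0x2D=0x2D
Byte[2]=87: continuation. acc=(acc<<6)|0x07=0xB47
Byte[3]=B2: continuation. acc=(acc<<6)|0x32=0x2D1F2
Completed: cp=U+2D1F2 (starts at byte 0)
Byte[4]=2D: 1-byte ASCII. cp=U+002D
Byte[5]=D8: 2-byte lead, need 1 cont bytes. acc=0x18
Byte[6]=87: continuation. acc=(acc<<6)|0x07=0x607
Completed: cp=U+0607 (starts at byte 5)
Byte[7]=E1: 3-byte lead, need 2 cont bytes. acc=0x1
Byte[8]=83: continuation. acc=(acc<<6)|0x03=0x43
Byte[9]=B6: continuation. acc=(acc<<6)|0x36=0x10F6
Completed: cp=U+10F6 (starts at byte 7)
Byte[10]=E7: 3-byte lead, need 2 cont bytes. acc=0x7
Byte[11]=BB: continuation. acc=(acc<<6)|0x3B=0x1FB
Byte[12]=98: continuation. acc=(acc<<6)|0x18=0x7ED8
Completed: cp=U+7ED8 (starts at byte 10)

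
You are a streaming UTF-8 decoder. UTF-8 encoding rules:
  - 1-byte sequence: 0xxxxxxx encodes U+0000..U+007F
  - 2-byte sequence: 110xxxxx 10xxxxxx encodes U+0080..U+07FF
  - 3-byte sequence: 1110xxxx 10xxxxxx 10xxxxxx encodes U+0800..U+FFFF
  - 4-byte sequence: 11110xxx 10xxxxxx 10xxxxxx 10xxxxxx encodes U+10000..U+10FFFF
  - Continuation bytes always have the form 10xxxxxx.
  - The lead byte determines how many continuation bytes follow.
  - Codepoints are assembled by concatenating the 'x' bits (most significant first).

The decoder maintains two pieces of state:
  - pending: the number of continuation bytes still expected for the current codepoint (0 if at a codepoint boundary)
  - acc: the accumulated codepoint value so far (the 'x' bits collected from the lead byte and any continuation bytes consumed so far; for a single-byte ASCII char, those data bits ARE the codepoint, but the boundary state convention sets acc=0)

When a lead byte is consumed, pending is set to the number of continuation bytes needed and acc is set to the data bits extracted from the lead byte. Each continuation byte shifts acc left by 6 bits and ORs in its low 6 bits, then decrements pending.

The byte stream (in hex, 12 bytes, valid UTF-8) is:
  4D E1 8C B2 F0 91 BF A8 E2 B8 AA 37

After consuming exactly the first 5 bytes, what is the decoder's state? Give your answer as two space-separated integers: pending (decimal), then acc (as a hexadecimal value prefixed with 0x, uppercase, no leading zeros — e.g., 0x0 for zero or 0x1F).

Byte[0]=4D: 1-byte. pending=0, acc=0x0
Byte[1]=E1: 3-byte lead. pending=2, acc=0x1
Byte[2]=8C: continuation. acc=(acc<<6)|0x0C=0x4C, pending=1
Byte[3]=B2: continuation. acc=(acc<<6)|0x32=0x1332, pending=0
Byte[4]=F0: 4-byte lead. pending=3, acc=0x0

Answer: 3 0x0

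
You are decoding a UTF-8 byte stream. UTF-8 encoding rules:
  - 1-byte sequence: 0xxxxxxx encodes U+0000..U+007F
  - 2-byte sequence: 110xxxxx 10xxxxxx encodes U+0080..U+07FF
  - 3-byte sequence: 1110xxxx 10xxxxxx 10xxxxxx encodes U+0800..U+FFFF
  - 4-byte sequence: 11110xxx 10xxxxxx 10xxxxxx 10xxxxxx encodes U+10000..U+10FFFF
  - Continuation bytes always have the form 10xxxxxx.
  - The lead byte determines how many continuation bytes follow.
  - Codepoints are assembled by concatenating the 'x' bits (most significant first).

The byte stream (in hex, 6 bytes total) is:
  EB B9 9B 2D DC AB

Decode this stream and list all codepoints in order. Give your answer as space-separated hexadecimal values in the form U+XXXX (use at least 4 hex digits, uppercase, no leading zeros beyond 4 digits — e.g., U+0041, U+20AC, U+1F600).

Byte[0]=EB: 3-byte lead, need 2 cont bytes. acc=0xB
Byte[1]=B9: continuation. acc=(acc<<6)|0x39=0x2F9
Byte[2]=9B: continuation. acc=(acc<<6)|0x1B=0xBE5B
Completed: cp=U+BE5B (starts at byte 0)
Byte[3]=2D: 1-byte ASCII. cp=U+002D
Byte[4]=DC: 2-byte lead, need 1 cont bytes. acc=0x1C
Byte[5]=AB: continuation. acc=(acc<<6)|0x2B=0x72B
Completed: cp=U+072B (starts at byte 4)

Answer: U+BE5B U+002D U+072B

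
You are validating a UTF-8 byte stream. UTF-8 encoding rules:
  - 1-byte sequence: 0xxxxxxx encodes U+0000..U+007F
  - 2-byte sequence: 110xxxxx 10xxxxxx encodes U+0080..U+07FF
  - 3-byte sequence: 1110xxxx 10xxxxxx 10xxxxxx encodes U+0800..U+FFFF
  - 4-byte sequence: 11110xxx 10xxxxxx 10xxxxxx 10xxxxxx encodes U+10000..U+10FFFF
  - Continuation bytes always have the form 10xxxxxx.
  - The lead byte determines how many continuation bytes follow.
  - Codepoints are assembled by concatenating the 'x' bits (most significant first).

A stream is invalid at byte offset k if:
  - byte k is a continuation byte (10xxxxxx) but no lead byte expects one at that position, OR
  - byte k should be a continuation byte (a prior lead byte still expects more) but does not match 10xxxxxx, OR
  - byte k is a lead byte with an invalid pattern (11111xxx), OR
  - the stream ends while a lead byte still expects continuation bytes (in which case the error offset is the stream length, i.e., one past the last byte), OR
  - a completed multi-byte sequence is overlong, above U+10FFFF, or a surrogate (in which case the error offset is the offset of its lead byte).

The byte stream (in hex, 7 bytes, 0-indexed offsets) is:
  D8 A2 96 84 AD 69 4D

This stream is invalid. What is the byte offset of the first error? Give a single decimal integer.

Answer: 2

Derivation:
Byte[0]=D8: 2-byte lead, need 1 cont bytes. acc=0x18
Byte[1]=A2: continuation. acc=(acc<<6)|0x22=0x622
Completed: cp=U+0622 (starts at byte 0)
Byte[2]=96: INVALID lead byte (not 0xxx/110x/1110/11110)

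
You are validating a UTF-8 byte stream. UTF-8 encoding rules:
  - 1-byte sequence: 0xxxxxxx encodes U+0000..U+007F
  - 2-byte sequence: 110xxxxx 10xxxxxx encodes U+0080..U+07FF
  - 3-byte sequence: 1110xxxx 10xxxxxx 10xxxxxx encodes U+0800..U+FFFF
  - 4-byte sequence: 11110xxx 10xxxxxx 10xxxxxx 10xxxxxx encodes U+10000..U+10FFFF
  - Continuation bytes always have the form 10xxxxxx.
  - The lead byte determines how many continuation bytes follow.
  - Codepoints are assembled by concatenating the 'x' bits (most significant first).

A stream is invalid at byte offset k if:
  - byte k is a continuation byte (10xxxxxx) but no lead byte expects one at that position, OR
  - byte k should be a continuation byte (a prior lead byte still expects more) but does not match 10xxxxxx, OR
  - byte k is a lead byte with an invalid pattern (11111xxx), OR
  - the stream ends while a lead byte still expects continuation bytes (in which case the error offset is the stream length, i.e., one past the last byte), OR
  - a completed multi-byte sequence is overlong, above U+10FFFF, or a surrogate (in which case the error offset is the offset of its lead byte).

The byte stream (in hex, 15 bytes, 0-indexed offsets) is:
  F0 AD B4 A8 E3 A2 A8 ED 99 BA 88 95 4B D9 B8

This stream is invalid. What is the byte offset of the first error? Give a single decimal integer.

Answer: 10

Derivation:
Byte[0]=F0: 4-byte lead, need 3 cont bytes. acc=0x0
Byte[1]=AD: continuation. acc=(acc<<6)|0x2D=0x2D
Byte[2]=B4: continuation. acc=(acc<<6)|0x34=0xB74
Byte[3]=A8: continuation. acc=(acc<<6)|0x28=0x2DD28
Completed: cp=U+2DD28 (starts at byte 0)
Byte[4]=E3: 3-byte lead, need 2 cont bytes. acc=0x3
Byte[5]=A2: continuation. acc=(acc<<6)|0x22=0xE2
Byte[6]=A8: continuation. acc=(acc<<6)|0x28=0x38A8
Completed: cp=U+38A8 (starts at byte 4)
Byte[7]=ED: 3-byte lead, need 2 cont bytes. acc=0xD
Byte[8]=99: continuation. acc=(acc<<6)|0x19=0x359
Byte[9]=BA: continuation. acc=(acc<<6)|0x3A=0xD67A
Completed: cp=U+D67A (starts at byte 7)
Byte[10]=88: INVALID lead byte (not 0xxx/110x/1110/11110)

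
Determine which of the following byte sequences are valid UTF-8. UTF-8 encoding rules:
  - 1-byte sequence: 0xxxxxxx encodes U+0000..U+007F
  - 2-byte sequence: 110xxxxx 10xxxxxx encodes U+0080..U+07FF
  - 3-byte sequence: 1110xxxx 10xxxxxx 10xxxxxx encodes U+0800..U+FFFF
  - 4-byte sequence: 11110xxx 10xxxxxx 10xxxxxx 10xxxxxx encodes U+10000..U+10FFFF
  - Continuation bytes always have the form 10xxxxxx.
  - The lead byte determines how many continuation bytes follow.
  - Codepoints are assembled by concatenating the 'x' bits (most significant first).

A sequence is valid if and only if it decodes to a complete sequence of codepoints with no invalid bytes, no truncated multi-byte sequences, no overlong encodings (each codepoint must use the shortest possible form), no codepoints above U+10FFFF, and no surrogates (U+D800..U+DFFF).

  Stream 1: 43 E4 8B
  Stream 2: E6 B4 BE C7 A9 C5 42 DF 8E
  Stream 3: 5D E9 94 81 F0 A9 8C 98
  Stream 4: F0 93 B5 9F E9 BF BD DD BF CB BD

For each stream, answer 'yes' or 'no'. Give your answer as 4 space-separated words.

Stream 1: error at byte offset 3. INVALID
Stream 2: error at byte offset 6. INVALID
Stream 3: decodes cleanly. VALID
Stream 4: decodes cleanly. VALID

Answer: no no yes yes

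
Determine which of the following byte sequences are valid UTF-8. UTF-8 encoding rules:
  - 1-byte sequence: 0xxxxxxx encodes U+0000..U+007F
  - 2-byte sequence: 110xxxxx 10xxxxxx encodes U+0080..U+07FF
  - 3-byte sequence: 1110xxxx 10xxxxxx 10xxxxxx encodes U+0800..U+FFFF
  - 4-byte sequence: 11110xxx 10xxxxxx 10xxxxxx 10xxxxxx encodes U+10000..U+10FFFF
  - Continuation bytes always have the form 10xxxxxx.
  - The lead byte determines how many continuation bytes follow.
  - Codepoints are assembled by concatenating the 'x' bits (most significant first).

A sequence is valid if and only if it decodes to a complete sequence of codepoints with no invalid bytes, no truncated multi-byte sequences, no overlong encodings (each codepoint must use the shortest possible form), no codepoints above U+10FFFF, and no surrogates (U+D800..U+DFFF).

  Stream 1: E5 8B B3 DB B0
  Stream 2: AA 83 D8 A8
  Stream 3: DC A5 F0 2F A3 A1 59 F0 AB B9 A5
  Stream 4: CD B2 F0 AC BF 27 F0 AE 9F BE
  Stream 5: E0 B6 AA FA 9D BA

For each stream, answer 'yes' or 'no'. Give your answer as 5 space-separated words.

Answer: yes no no no no

Derivation:
Stream 1: decodes cleanly. VALID
Stream 2: error at byte offset 0. INVALID
Stream 3: error at byte offset 3. INVALID
Stream 4: error at byte offset 5. INVALID
Stream 5: error at byte offset 3. INVALID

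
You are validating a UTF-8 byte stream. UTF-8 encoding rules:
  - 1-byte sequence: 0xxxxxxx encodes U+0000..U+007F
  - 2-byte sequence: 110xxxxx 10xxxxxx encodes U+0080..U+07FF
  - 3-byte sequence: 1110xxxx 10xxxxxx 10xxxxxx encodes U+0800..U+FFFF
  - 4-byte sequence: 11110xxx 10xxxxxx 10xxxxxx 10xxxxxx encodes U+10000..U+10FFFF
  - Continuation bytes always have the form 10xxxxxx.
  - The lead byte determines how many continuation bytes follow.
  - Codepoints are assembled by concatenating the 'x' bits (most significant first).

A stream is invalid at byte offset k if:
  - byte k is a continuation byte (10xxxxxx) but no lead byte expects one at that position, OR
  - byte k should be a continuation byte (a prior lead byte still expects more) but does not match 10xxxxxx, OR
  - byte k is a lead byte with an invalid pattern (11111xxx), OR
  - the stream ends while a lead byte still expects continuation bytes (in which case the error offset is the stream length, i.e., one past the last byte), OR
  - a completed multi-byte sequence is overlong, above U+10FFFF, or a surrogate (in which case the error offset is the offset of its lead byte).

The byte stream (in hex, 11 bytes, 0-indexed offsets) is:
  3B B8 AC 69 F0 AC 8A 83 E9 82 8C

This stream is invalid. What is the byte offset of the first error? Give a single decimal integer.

Answer: 1

Derivation:
Byte[0]=3B: 1-byte ASCII. cp=U+003B
Byte[1]=B8: INVALID lead byte (not 0xxx/110x/1110/11110)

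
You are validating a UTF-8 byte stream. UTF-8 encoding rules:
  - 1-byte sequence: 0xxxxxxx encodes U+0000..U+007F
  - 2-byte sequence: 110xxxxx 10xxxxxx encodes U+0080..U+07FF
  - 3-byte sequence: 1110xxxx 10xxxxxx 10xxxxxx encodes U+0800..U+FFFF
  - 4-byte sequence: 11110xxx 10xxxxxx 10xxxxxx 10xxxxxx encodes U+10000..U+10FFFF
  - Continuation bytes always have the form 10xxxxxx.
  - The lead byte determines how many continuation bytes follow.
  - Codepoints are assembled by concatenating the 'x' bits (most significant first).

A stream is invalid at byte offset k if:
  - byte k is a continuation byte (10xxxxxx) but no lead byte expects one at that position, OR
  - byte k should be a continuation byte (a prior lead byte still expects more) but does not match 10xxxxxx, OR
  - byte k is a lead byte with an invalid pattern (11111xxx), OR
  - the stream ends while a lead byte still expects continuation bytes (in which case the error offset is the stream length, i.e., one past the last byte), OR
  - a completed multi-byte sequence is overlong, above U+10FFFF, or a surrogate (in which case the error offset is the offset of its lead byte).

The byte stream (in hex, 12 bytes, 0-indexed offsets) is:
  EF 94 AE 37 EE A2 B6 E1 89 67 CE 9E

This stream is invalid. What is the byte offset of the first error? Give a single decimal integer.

Answer: 9

Derivation:
Byte[0]=EF: 3-byte lead, need 2 cont bytes. acc=0xF
Byte[1]=94: continuation. acc=(acc<<6)|0x14=0x3D4
Byte[2]=AE: continuation. acc=(acc<<6)|0x2E=0xF52E
Completed: cp=U+F52E (starts at byte 0)
Byte[3]=37: 1-byte ASCII. cp=U+0037
Byte[4]=EE: 3-byte lead, need 2 cont bytes. acc=0xE
Byte[5]=A2: continuation. acc=(acc<<6)|0x22=0x3A2
Byte[6]=B6: continuation. acc=(acc<<6)|0x36=0xE8B6
Completed: cp=U+E8B6 (starts at byte 4)
Byte[7]=E1: 3-byte lead, need 2 cont bytes. acc=0x1
Byte[8]=89: continuation. acc=(acc<<6)|0x09=0x49
Byte[9]=67: expected 10xxxxxx continuation. INVALID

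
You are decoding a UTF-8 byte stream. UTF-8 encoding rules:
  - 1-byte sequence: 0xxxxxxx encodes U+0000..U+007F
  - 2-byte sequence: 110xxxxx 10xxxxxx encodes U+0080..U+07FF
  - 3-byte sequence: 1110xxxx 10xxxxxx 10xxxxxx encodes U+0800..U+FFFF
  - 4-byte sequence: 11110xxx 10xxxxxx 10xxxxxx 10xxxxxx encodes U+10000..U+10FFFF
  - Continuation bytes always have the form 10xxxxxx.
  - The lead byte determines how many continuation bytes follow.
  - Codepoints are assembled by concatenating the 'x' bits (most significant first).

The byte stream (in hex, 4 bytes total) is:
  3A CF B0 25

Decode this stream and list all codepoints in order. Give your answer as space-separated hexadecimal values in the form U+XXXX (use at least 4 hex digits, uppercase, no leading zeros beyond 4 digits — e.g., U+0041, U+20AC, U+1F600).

Byte[0]=3A: 1-byte ASCII. cp=U+003A
Byte[1]=CF: 2-byte lead, need 1 cont bytes. acc=0xF
Byte[2]=B0: continuation. acc=(acc<<6)|0x30=0x3F0
Completed: cp=U+03F0 (starts at byte 1)
Byte[3]=25: 1-byte ASCII. cp=U+0025

Answer: U+003A U+03F0 U+0025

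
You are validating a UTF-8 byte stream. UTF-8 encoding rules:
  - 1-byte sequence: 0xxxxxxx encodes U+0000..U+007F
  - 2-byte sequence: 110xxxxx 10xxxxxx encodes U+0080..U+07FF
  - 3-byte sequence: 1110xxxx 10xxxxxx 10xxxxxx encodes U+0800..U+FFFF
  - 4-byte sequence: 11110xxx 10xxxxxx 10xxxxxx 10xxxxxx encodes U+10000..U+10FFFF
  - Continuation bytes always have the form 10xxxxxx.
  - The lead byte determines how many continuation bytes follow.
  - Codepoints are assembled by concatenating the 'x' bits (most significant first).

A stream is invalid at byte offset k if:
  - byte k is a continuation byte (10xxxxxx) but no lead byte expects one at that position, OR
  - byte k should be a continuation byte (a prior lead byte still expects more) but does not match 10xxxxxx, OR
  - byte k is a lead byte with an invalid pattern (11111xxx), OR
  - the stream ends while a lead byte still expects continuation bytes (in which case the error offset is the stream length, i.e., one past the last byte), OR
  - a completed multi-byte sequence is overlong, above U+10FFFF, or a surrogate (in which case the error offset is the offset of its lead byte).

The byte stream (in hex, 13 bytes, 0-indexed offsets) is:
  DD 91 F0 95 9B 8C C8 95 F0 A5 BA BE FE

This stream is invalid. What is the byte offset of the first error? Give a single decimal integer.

Answer: 12

Derivation:
Byte[0]=DD: 2-byte lead, need 1 cont bytes. acc=0x1D
Byte[1]=91: continuation. acc=(acc<<6)|0x11=0x751
Completed: cp=U+0751 (starts at byte 0)
Byte[2]=F0: 4-byte lead, need 3 cont bytes. acc=0x0
Byte[3]=95: continuation. acc=(acc<<6)|0x15=0x15
Byte[4]=9B: continuation. acc=(acc<<6)|0x1B=0x55B
Byte[5]=8C: continuation. acc=(acc<<6)|0x0C=0x156CC
Completed: cp=U+156CC (starts at byte 2)
Byte[6]=C8: 2-byte lead, need 1 cont bytes. acc=0x8
Byte[7]=95: continuation. acc=(acc<<6)|0x15=0x215
Completed: cp=U+0215 (starts at byte 6)
Byte[8]=F0: 4-byte lead, need 3 cont bytes. acc=0x0
Byte[9]=A5: continuation. acc=(acc<<6)|0x25=0x25
Byte[10]=BA: continuation. acc=(acc<<6)|0x3A=0x97A
Byte[11]=BE: continuation. acc=(acc<<6)|0x3E=0x25EBE
Completed: cp=U+25EBE (starts at byte 8)
Byte[12]=FE: INVALID lead byte (not 0xxx/110x/1110/11110)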